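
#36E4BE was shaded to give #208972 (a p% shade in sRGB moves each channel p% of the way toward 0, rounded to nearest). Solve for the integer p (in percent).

#36E4BE is rgb(54, 228, 190); #208972 is rgb(32, 137, 114).
On the G channel (widest range): 137 ≈ 228 + (p/100)(0 − 228), so p ≈ 100×(137 − 228)/(0 − 228) = -9100/-228 = 39.91.
p = 40 reproduces all three channels after rounding.

40%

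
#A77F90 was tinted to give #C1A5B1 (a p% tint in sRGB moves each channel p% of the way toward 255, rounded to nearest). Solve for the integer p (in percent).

#A77F90 is rgb(167, 127, 144); #C1A5B1 is rgb(193, 165, 177).
On the G channel (widest range): 165 ≈ 127 + (p/100)(255 − 127), so p ≈ 100×(165 − 127)/(255 − 127) = 3800/128 = 29.69.
p = 30 reproduces all three channels after rounding.

30%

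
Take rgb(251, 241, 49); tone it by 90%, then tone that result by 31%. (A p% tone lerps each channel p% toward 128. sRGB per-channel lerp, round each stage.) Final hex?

Per channel, c → c + 0.9(128 − c):
  R: 251 − 110.7 = 140.3 → 140
  G: 241 + 0.9×(128−241) = 241 − 101.7 = 139.3 → 139
  B: 49 + 71.1 = 120.1 → 120
After the tone: rgb(140, 139, 120) = #8c8b78.
A 31% tone moves each channel 31% toward 128:
  R: 140 − 3.72 = 136.28 → 136
  G: 139 − 3.41 = 135.59 → 136
  B: 120 + 0.31×(128−120) = 120 + 2.48 = 122.48 → 122
rgb(136, 136, 122) = #88887a.

#88887a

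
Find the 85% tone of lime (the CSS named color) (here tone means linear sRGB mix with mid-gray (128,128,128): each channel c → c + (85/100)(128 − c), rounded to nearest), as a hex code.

CSS lime is rgb(0, 255, 0).
Per channel, c → c + 0.85(128 − c):
  R: 0 + 0.85×(128−0) = 0 + 108.8 = 108.8 → 109
  G: 255 + 0.85×(128−255) = 255 − 107.95 = 147.05 → 147
  B: 0 + 108.8 = 108.8 → 109
rgb(109, 147, 109) = #6d936d.

#6d936d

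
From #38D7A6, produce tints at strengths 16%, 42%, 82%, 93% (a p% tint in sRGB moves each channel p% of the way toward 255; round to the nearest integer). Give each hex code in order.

#58DDB4, #8CE8CB, #DBF8EF, #F1FCF9

#38D7A6 is rgb(56, 215, 166).
16%: (56 + 31.84 = 87.84→88, 215 + 6.4 = 221.4→221, 166 + 14.24 = 180.24→180) → #58DDB4
42%: (56 + 83.58 = 139.58→140, 215 + 16.8 = 231.8→232, 166 + 37.38 = 203.38→203) → #8CE8CB
82%: (56 + 163.18 = 219.18→219, 215 + 32.8 = 247.8→248, 166 + 72.98 = 238.98→239) → #DBF8EF
93%: (56 + 185.07 = 241.07→241, 215 + 37.2 = 252.2→252, 166 + 82.77 = 248.77→249) → #F1FCF9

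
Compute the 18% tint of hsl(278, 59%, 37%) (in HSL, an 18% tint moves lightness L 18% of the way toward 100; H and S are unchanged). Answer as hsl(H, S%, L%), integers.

hsl(278, 59%, 48%)

L moves 18% from 37 toward 100: 37 + 11.34 = 48.34 → 48.
H and S are unchanged.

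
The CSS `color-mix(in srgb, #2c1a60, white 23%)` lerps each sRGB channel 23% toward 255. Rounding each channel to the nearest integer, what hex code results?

#2c1a60 is rgb(44, 26, 96).
A 23% tint moves each channel 23% toward 255:
  R: 44 + 0.23×(255−44) = 44 + 48.53 = 92.53 → 93
  G: 26 + 0.23×(255−26) = 26 + 52.67 = 78.67 → 79
  B: 96 + 0.23×(255−96) = 96 + 36.57 = 132.57 → 133
rgb(93, 79, 133) = #5d4f85.

#5d4f85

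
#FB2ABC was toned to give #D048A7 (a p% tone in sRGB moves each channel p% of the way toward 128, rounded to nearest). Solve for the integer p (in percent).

35%

#FB2ABC is rgb(251, 42, 188); #D048A7 is rgb(208, 72, 167).
On the R channel (widest range): 208 ≈ 251 + (p/100)(128 − 251), so p ≈ 100×(208 − 251)/(128 − 251) = -4300/-123 = 34.96.
p = 35 reproduces all three channels after rounding.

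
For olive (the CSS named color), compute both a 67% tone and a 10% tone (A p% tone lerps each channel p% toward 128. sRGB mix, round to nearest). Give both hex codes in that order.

#808056, #80800d

CSS olive is rgb(128, 128, 0).
67% tone:
  R: 128 + 0 = 128 → 128
  G: 128 + 0.67×(128−128) = 128 + 0 = 128 → 128
  B: 0 + 0.67×(128−0) = 0 + 85.76 = 85.76 → 86
  → #808056
10% tone:
  R: 128 + 0 = 128 → 128
  G: 128 + 0 = 128 → 128
  B: 0 + 12.8 = 12.8 → 13
  → #80800d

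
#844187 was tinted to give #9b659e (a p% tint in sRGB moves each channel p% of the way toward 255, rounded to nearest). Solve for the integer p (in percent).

19%

#844187 is rgb(132, 65, 135); #9b659e is rgb(155, 101, 158).
On the G channel (widest range): 101 ≈ 65 + (p/100)(255 − 65), so p ≈ 100×(101 − 65)/(255 − 65) = 3600/190 = 18.95.
p = 19 reproduces all three channels after rounding.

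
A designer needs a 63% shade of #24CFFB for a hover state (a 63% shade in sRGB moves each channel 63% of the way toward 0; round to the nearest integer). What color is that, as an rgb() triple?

#24CFFB is rgb(36, 207, 251).
Per channel, c → c + 0.63(0 − c):
  R: 36 + 0.63×(0−36) = 36 − 22.68 = 13.32 → 13
  G: 207 − 130.41 = 76.59 → 77
  B: 251 + 0.63×(0−251) = 251 − 158.13 = 92.87 → 93

rgb(13, 77, 93)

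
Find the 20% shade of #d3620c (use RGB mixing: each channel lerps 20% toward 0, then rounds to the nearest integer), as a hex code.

#a94e0a

#d3620c is rgb(211, 98, 12).
Per channel, c → c + 0.2(0 − c):
  R: 211 − 42.2 = 168.8 → 169
  G: 98 − 19.6 = 78.4 → 78
  B: 12 + 0.2×(0−12) = 12 − 2.4 = 9.6 → 10
rgb(169, 78, 10) = #a94e0a.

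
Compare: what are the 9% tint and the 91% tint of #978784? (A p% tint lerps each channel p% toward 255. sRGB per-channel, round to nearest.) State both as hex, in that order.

#978784 is rgb(151, 135, 132).
9% tint:
  R: 151 + 0.09×(255−151) = 151 + 9.36 = 160.36 → 160
  G: 135 + 0.09×(255−135) = 135 + 10.8 = 145.8 → 146
  B: 132 + 11.07 = 143.07 → 143
  → #a0928f
91% tint:
  R: 151 + 0.91×(255−151) = 151 + 94.64 = 245.64 → 246
  G: 135 + 0.91×(255−135) = 135 + 109.2 = 244.2 → 244
  B: 132 + 111.93 = 243.93 → 244
  → #f6f4f4

#a0928f, #f6f4f4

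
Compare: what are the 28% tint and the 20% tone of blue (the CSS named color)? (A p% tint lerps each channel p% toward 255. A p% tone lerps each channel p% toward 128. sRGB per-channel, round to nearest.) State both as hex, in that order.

CSS blue is rgb(0, 0, 255).
28% tint:
  R: 0 + 0.28×(255−0) = 0 + 71.4 = 71.4 → 71
  G: 0 + 71.4 = 71.4 → 71
  B: 255 + 0 = 255 → 255
  → #4747FF
20% tone:
  R: 0 + 0.2×(128−0) = 0 + 25.6 = 25.6 → 26
  G: 0 + 25.6 = 25.6 → 26
  B: 255 − 25.4 = 229.6 → 230
  → #1A1AE6

#4747FF, #1A1AE6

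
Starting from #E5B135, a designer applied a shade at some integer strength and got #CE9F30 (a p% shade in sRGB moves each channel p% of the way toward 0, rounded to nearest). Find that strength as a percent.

10%

#E5B135 is rgb(229, 177, 53); #CE9F30 is rgb(206, 159, 48).
On the R channel (widest range): 206 ≈ 229 + (p/100)(0 − 229), so p ≈ 100×(206 − 229)/(0 − 229) = -2300/-229 = 10.04.
p = 10 reproduces all three channels after rounding.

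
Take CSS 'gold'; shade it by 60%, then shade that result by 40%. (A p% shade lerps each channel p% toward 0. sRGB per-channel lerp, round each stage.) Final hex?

CSS gold is rgb(255, 215, 0).
Per channel, c → c + 0.6(0 − c):
  R: 255 − 153 = 102 → 102
  G: 215 − 129 = 86 → 86
  B: 0 + 0 = 0 → 0
After the shade: rgb(102, 86, 0) = #665600.
A 40% shade moves each channel 40% toward 0:
  R: 102 + 0.4×(0−102) = 102 − 40.8 = 61.2 → 61
  G: 86 − 34.4 = 51.6 → 52
  B: 0 + 0.4×(0−0) = 0 + 0 = 0 → 0
rgb(61, 52, 0) = #3d3400.

#3d3400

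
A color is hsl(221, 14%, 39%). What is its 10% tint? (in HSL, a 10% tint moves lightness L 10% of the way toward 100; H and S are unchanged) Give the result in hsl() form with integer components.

L moves 10% from 39 toward 100: 39 + 6.1 = 45.1 → 45.
H and S are unchanged.

hsl(221, 14%, 45%)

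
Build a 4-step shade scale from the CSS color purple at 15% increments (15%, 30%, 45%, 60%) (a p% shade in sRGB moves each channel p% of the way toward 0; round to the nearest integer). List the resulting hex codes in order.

#6D006D, #5A005A, #460046, #330033

CSS purple is rgb(128, 0, 128).
15%: (128 − 19.2 = 108.8→109, 0→0, 128 − 19.2 = 108.8→109) → #6D006D
30%: (128 − 38.4 = 89.6→90, 0→0, 128 − 38.4 = 89.6→90) → #5A005A
45%: (128 − 57.6 = 70.4→70, 0→0, 128 − 57.6 = 70.4→70) → #460046
60%: (128 − 76.8 = 51.2→51, 0→0, 128 − 76.8 = 51.2→51) → #330033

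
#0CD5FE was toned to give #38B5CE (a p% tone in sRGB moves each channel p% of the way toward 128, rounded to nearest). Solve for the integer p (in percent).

#0CD5FE is rgb(12, 213, 254); #38B5CE is rgb(56, 181, 206).
On the B channel (widest range): 206 ≈ 254 + (p/100)(128 − 254), so p ≈ 100×(206 − 254)/(128 − 254) = -4800/-126 = 38.10.
p = 38 reproduces all three channels after rounding.

38%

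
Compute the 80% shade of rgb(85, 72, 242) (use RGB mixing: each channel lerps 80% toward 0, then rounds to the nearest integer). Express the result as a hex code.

#110E30

An 80% shade moves each channel 80% toward 0:
  R: 85 − 68 = 17 → 17
  G: 72 − 57.6 = 14.4 → 14
  B: 242 + 0.8×(0−242) = 242 − 193.6 = 48.4 → 48
rgb(17, 14, 48) = #110E30.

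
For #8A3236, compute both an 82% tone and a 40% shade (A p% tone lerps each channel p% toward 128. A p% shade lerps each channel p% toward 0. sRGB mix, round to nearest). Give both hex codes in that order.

#8A3236 is rgb(138, 50, 54).
82% tone:
  R: 138 + 0.82×(128−138) = 138 − 8.2 = 129.8 → 130
  G: 50 + 0.82×(128−50) = 50 + 63.96 = 113.96 → 114
  B: 54 + 0.82×(128−54) = 54 + 60.68 = 114.68 → 115
  → #827273
40% shade:
  R: 138 + 0.4×(0−138) = 138 − 55.2 = 82.8 → 83
  G: 50 − 20 = 30 → 30
  B: 54 + 0.4×(0−54) = 54 − 21.6 = 32.4 → 32
  → #531E20

#827273, #531E20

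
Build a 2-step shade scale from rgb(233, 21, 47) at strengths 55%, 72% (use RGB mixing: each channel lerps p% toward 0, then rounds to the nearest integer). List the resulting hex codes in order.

55%: (233 − 128.15 = 104.85→105, 21 − 11.55 = 9.45→9, 47 − 25.85 = 21.15→21) → #690915
72%: (233 − 167.76 = 65.24→65, 21 − 15.12 = 5.88→6, 47 − 33.84 = 13.16→13) → #41060d

#690915, #41060d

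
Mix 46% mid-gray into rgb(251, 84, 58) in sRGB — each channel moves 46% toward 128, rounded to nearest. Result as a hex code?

#c2685a

Per channel, c → c + 0.46(128 − c):
  R: 251 − 56.58 = 194.42 → 194
  G: 84 + 20.24 = 104.24 → 104
  B: 58 + 0.46×(128−58) = 58 + 32.2 = 90.2 → 90
rgb(194, 104, 90) = #c2685a.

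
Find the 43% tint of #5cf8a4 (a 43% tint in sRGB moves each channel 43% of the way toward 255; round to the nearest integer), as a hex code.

#5cf8a4 is rgb(92, 248, 164).
Lerp each channel 43% toward 255:
  R: 92 + 0.43×(255−92) = 92 + 70.09 = 162.09 → 162
  G: 248 + 3.01 = 251.01 → 251
  B: 164 + 39.13 = 203.13 → 203
rgb(162, 251, 203) = #a2fbcb.

#a2fbcb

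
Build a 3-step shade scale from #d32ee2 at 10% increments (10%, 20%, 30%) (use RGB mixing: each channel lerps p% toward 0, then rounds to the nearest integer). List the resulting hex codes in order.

#be29cb, #a925b5, #94209e

#d32ee2 is rgb(211, 46, 226).
10%: (211 − 21.1 = 189.9→190, 46 − 4.6 = 41.4→41, 226 − 22.6 = 203.4→203) → #be29cb
20%: (211 − 42.2 = 168.8→169, 46 − 9.2 = 36.8→37, 226 − 45.2 = 180.8→181) → #a925b5
30%: (211 − 63.3 = 147.7→148, 46 − 13.8 = 32.2→32, 226 − 67.8 = 158.2→158) → #94209e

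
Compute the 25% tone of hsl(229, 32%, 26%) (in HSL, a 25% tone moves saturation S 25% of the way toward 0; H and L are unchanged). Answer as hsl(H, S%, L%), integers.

hsl(229, 24%, 26%)

S moves 25% from 32 toward 0: 32 − 8 = 24 → 24.
H and L are unchanged.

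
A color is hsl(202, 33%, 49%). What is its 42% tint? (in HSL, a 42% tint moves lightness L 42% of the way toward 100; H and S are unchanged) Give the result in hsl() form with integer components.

L moves 42% from 49 toward 100: 49 + 21.42 = 70.42 → 70.
H and S are unchanged.

hsl(202, 33%, 70%)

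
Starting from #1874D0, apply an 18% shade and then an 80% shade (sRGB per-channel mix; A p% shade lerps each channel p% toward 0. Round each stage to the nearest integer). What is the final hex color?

#041322

#1874D0 is rgb(24, 116, 208).
Lerp each channel 18% toward 0:
  R: 24 − 4.32 = 19.68 → 20
  G: 116 + 0.18×(0−116) = 116 − 20.88 = 95.12 → 95
  B: 208 + 0.18×(0−208) = 208 − 37.44 = 170.56 → 171
After the shade: rgb(20, 95, 171) = #145FAB.
Per channel, c → c + 0.8(0 − c):
  R: 20 + 0.8×(0−20) = 20 − 16 = 4 → 4
  G: 95 − 76 = 19 → 19
  B: 171 + 0.8×(0−171) = 171 − 136.8 = 34.2 → 34
rgb(4, 19, 34) = #041322.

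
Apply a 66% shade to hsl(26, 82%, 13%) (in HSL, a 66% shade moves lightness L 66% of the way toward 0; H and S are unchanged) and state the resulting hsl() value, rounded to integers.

hsl(26, 82%, 4%)

L moves 66% from 13 toward 0: 13 − 8.58 = 4.42 → 4.
H and S are unchanged.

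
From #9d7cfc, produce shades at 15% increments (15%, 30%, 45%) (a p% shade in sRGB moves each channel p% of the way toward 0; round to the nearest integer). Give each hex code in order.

#9d7cfc is rgb(157, 124, 252).
15%: (157 − 23.55 = 133.45→133, 124 − 18.6 = 105.4→105, 252 − 37.8 = 214.2→214) → #8569d6
30%: (157 − 47.1 = 109.9→110, 124 − 37.2 = 86.8→87, 252 − 75.6 = 176.4→176) → #6e57b0
45%: (157 − 70.65 = 86.35→86, 124 − 55.8 = 68.2→68, 252 − 113.4 = 138.6→139) → #56448b

#8569d6, #6e57b0, #56448b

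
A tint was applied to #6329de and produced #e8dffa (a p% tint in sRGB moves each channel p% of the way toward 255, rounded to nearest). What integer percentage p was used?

#6329de is rgb(99, 41, 222); #e8dffa is rgb(232, 223, 250).
On the G channel (widest range): 223 ≈ 41 + (p/100)(255 − 41), so p ≈ 100×(223 − 41)/(255 − 41) = 18200/214 = 85.05.
p = 85 reproduces all three channels after rounding.

85%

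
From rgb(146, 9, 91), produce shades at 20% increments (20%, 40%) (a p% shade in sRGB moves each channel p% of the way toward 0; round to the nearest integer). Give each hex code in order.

20%: (146 − 29.2 = 116.8→117, 9 − 1.8 = 7.2→7, 91 − 18.2 = 72.8→73) → #750749
40%: (146 − 58.4 = 87.6→88, 9 − 3.6 = 5.4→5, 91 − 36.4 = 54.6→55) → #580537

#750749, #580537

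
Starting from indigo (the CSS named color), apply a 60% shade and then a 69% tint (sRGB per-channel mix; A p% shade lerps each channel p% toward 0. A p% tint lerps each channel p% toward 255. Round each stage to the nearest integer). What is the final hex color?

CSS indigo is rgb(75, 0, 130).
A 60% shade moves each channel 60% toward 0:
  R: 75 + 0.6×(0−75) = 75 − 45 = 30 → 30
  G: 0 + 0 = 0 → 0
  B: 130 − 78 = 52 → 52
After the shade: rgb(30, 0, 52) = #1e0034.
A 69% tint moves each channel 69% toward 255:
  R: 30 + 0.69×(255−30) = 30 + 155.25 = 185.25 → 185
  G: 0 + 175.95 = 175.95 → 176
  B: 52 + 140.07 = 192.07 → 192
rgb(185, 176, 192) = #b9b0c0.

#b9b0c0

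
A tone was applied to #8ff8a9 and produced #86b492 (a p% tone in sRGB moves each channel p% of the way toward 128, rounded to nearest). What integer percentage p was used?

#8ff8a9 is rgb(143, 248, 169); #86b492 is rgb(134, 180, 146).
On the G channel (widest range): 180 ≈ 248 + (p/100)(128 − 248), so p ≈ 100×(180 − 248)/(128 − 248) = -6800/-120 = 56.67.
p = 57 reproduces all three channels after rounding.

57%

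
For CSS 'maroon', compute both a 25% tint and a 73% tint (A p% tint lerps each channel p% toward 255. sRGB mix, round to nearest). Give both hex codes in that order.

#A04040, #DDBABA

CSS maroon is rgb(128, 0, 0).
25% tint:
  R: 128 + 31.75 = 159.75 → 160
  G: 0 + 0.25×(255−0) = 0 + 63.75 = 63.75 → 64
  B: 0 + 0.25×(255−0) = 0 + 63.75 = 63.75 → 64
  → #A04040
73% tint:
  R: 128 + 92.71 = 220.71 → 221
  G: 0 + 186.15 = 186.15 → 186
  B: 0 + 186.15 = 186.15 → 186
  → #DDBABA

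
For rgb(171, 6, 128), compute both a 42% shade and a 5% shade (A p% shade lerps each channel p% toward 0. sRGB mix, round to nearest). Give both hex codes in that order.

42% shade:
  R: 171 − 71.82 = 99.18 → 99
  G: 6 − 2.52 = 3.48 → 3
  B: 128 − 53.76 = 74.24 → 74
  → #63034A
5% shade:
  R: 171 − 8.55 = 162.45 → 162
  G: 6 − 0.3 = 5.7 → 6
  B: 128 − 6.4 = 121.6 → 122
  → #A2067A

#63034A, #A2067A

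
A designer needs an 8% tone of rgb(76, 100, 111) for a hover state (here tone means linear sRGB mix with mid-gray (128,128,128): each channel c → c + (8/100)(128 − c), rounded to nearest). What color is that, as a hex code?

Lerp each channel 8% toward 128:
  R: 76 + 0.08×(128−76) = 76 + 4.16 = 80.16 → 80
  G: 100 + 0.08×(128−100) = 100 + 2.24 = 102.24 → 102
  B: 111 + 0.08×(128−111) = 111 + 1.36 = 112.36 → 112
rgb(80, 102, 112) = #506670.

#506670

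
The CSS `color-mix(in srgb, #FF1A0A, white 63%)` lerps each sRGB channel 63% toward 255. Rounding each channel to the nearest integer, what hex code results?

#FF1A0A is rgb(255, 26, 10).
Per channel, c → c + 0.63(255 − c):
  R: 255 + 0 = 255 → 255
  G: 26 + 144.27 = 170.27 → 170
  B: 10 + 0.63×(255−10) = 10 + 154.35 = 164.35 → 164
rgb(255, 170, 164) = #FFAAA4.

#FFAAA4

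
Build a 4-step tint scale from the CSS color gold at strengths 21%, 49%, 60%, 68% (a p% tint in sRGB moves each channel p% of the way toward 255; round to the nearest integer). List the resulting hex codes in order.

#ffdf36, #ffeb7d, #ffef99, #fff2ad

CSS gold is rgb(255, 215, 0).
21%: (255→255, 215 + 8.4 = 223.4→223, 0 + 53.55 = 53.55→54) → #ffdf36
49%: (255→255, 215 + 19.6 = 234.6→235, 0 + 124.95 = 124.95→125) → #ffeb7d
60%: (255→255, 215 + 24 = 239→239, 0 + 153 = 153→153) → #ffef99
68%: (255→255, 215 + 27.2 = 242.2→242, 0 + 173.4 = 173.4→173) → #fff2ad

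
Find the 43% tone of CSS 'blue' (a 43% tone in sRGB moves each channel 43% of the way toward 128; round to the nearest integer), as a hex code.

CSS blue is rgb(0, 0, 255).
Lerp each channel 43% toward 128:
  R: 0 + 0.43×(128−0) = 0 + 55.04 = 55.04 → 55
  G: 0 + 55.04 = 55.04 → 55
  B: 255 + 0.43×(128−255) = 255 − 54.61 = 200.39 → 200
rgb(55, 55, 200) = #3737C8.

#3737C8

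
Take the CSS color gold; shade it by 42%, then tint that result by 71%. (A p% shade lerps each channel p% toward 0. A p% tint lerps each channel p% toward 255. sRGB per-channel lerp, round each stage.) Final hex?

CSS gold is rgb(255, 215, 0).
A 42% shade moves each channel 42% toward 0:
  R: 255 − 107.1 = 147.9 → 148
  G: 215 − 90.3 = 124.7 → 125
  B: 0 + 0.42×(0−0) = 0 + 0 = 0 → 0
After the shade: rgb(148, 125, 0) = #947D00.
Per channel, c → c + 0.71(255 − c):
  R: 148 + 0.71×(255−148) = 148 + 75.97 = 223.97 → 224
  G: 125 + 92.3 = 217.3 → 217
  B: 0 + 181.05 = 181.05 → 181
rgb(224, 217, 181) = #E0D9B5.

#E0D9B5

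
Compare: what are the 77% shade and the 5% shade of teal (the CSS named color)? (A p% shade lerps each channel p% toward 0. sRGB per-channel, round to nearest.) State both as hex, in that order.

CSS teal is rgb(0, 128, 128).
77% shade:
  R: 0 + 0.77×(0−0) = 0 + 0 = 0 → 0
  G: 128 − 98.56 = 29.44 → 29
  B: 128 + 0.77×(0−128) = 128 − 98.56 = 29.44 → 29
  → #001D1D
5% shade:
  R: 0 + 0.05×(0−0) = 0 + 0 = 0 → 0
  G: 128 − 6.4 = 121.6 → 122
  B: 128 + 0.05×(0−128) = 128 − 6.4 = 121.6 → 122
  → #007A7A

#001D1D, #007A7A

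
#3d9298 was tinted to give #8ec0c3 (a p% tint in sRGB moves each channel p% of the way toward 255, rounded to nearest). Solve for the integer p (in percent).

#3d9298 is rgb(61, 146, 152); #8ec0c3 is rgb(142, 192, 195).
On the R channel (widest range): 142 ≈ 61 + (p/100)(255 − 61), so p ≈ 100×(142 − 61)/(255 − 61) = 8100/194 = 41.75.
p = 42 reproduces all three channels after rounding.

42%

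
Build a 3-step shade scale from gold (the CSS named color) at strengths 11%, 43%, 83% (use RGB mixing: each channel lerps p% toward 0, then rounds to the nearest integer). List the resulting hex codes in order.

#E3BF00, #917B00, #2B2500

CSS gold is rgb(255, 215, 0).
11%: (255 − 28.05 = 226.95→227, 215 − 23.65 = 191.35→191, 0→0) → #E3BF00
43%: (255 − 109.65 = 145.35→145, 215 − 92.45 = 122.55→123, 0→0) → #917B00
83%: (255 − 211.65 = 43.35→43, 215 − 178.45 = 36.55→37, 0→0) → #2B2500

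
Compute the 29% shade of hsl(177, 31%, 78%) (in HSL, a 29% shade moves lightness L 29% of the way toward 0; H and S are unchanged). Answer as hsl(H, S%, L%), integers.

L moves 29% from 78 toward 0: 78 − 22.62 = 55.38 → 55.
H and S are unchanged.

hsl(177, 31%, 55%)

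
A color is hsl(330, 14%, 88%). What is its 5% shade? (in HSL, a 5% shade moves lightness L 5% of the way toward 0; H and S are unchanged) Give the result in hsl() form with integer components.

L moves 5% from 88 toward 0: 88 − 4.4 = 83.6 → 84.
H and S are unchanged.

hsl(330, 14%, 84%)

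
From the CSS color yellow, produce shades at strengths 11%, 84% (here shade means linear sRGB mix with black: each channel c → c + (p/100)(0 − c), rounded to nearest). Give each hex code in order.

#e3e300, #292900

CSS yellow is rgb(255, 255, 0).
11%: (255 − 28.05 = 226.95→227, 255 − 28.05 = 226.95→227, 0→0) → #e3e300
84%: (255 − 214.2 = 40.8→41, 255 − 214.2 = 40.8→41, 0→0) → #292900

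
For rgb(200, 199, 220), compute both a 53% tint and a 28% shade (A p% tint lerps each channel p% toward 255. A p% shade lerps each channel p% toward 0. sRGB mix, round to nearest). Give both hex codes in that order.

53% tint:
  R: 200 + 29.15 = 229.15 → 229
  G: 199 + 0.53×(255−199) = 199 + 29.68 = 228.68 → 229
  B: 220 + 18.55 = 238.55 → 239
  → #E5E5EF
28% shade:
  R: 200 + 0.28×(0−200) = 200 − 56 = 144 → 144
  G: 199 + 0.28×(0−199) = 199 − 55.72 = 143.28 → 143
  B: 220 + 0.28×(0−220) = 220 − 61.6 = 158.4 → 158
  → #908F9E

#E5E5EF, #908F9E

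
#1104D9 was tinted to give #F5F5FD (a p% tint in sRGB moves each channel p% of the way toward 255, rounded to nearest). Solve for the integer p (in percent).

#1104D9 is rgb(17, 4, 217); #F5F5FD is rgb(245, 245, 253).
On the G channel (widest range): 245 ≈ 4 + (p/100)(255 − 4), so p ≈ 100×(245 − 4)/(255 − 4) = 24100/251 = 96.02.
p = 96 reproduces all three channels after rounding.

96%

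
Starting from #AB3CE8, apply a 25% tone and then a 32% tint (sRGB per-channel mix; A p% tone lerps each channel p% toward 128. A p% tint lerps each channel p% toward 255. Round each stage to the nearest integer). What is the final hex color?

#AB3CE8 is rgb(171, 60, 232).
Lerp each channel 25% toward 128:
  R: 171 − 10.75 = 160.25 → 160
  G: 60 + 0.25×(128−60) = 60 + 17 = 77 → 77
  B: 232 + 0.25×(128−232) = 232 − 26 = 206 → 206
After the tone: rgb(160, 77, 206) = #A04DCE.
A 32% tint moves each channel 32% toward 255:
  R: 160 + 0.32×(255−160) = 160 + 30.4 = 190.4 → 190
  G: 77 + 56.96 = 133.96 → 134
  B: 206 + 15.68 = 221.68 → 222
rgb(190, 134, 222) = #BE86DE.

#BE86DE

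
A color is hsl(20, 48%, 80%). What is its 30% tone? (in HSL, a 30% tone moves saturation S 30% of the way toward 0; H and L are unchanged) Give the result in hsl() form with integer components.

S moves 30% from 48 toward 0: 48 − 14.4 = 33.6 → 34.
H and L are unchanged.

hsl(20, 34%, 80%)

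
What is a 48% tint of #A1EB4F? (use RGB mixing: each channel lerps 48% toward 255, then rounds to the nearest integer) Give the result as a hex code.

#CEF5A3

#A1EB4F is rgb(161, 235, 79).
Lerp each channel 48% toward 255:
  R: 161 + 45.12 = 206.12 → 206
  G: 235 + 0.48×(255−235) = 235 + 9.6 = 244.6 → 245
  B: 79 + 84.48 = 163.48 → 163
rgb(206, 245, 163) = #CEF5A3.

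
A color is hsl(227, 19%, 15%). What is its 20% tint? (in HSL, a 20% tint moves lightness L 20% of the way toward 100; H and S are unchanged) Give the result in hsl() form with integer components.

hsl(227, 19%, 32%)

L moves 20% from 15 toward 100: 15 + 17 = 32 → 32.
H and S are unchanged.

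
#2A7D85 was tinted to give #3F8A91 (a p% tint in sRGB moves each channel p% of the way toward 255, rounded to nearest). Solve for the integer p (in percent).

#2A7D85 is rgb(42, 125, 133); #3F8A91 is rgb(63, 138, 145).
On the R channel (widest range): 63 ≈ 42 + (p/100)(255 − 42), so p ≈ 100×(63 − 42)/(255 − 42) = 2100/213 = 9.86.
p = 10 reproduces all three channels after rounding.

10%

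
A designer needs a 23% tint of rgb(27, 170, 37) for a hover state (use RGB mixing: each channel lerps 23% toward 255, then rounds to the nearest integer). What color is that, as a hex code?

Per channel, c → c + 0.23(255 − c):
  R: 27 + 52.44 = 79.44 → 79
  G: 170 + 0.23×(255−170) = 170 + 19.55 = 189.55 → 190
  B: 37 + 50.14 = 87.14 → 87
rgb(79, 190, 87) = #4fbe57.

#4fbe57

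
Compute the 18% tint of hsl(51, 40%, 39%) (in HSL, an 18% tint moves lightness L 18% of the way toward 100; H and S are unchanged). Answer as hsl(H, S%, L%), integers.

hsl(51, 40%, 50%)

L moves 18% from 39 toward 100: 39 + 10.98 = 49.98 → 50.
H and S are unchanged.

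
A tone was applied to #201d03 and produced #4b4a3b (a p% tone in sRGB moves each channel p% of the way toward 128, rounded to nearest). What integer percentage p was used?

45%

#201d03 is rgb(32, 29, 3); #4b4a3b is rgb(75, 74, 59).
On the B channel (widest range): 59 ≈ 3 + (p/100)(128 − 3), so p ≈ 100×(59 − 3)/(128 − 3) = 5600/125 = 44.80.
p = 45 reproduces all three channels after rounding.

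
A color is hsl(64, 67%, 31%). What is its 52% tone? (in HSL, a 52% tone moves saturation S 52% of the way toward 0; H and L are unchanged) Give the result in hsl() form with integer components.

S moves 52% from 67 toward 0: 67 − 34.84 = 32.16 → 32.
H and L are unchanged.

hsl(64, 32%, 31%)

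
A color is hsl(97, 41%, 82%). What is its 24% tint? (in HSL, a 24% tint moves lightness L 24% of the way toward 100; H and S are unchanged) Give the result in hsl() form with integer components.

L moves 24% from 82 toward 100: 82 + 4.32 = 86.32 → 86.
H and S are unchanged.

hsl(97, 41%, 86%)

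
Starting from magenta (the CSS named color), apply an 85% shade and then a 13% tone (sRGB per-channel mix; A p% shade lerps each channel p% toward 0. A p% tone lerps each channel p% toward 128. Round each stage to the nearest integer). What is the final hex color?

#321132

CSS magenta is rgb(255, 0, 255).
Lerp each channel 85% toward 0:
  R: 255 − 216.75 = 38.25 → 38
  G: 0 + 0 = 0 → 0
  B: 255 − 216.75 = 38.25 → 38
After the shade: rgb(38, 0, 38) = #260026.
Lerp each channel 13% toward 128:
  R: 38 + 0.13×(128−38) = 38 + 11.7 = 49.7 → 50
  G: 0 + 0.13×(128−0) = 0 + 16.64 = 16.64 → 17
  B: 38 + 0.13×(128−38) = 38 + 11.7 = 49.7 → 50
rgb(50, 17, 50) = #321132.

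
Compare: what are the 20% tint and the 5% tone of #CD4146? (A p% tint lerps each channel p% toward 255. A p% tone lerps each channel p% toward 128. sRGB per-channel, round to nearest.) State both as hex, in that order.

#D7676B, #C94449

#CD4146 is rgb(205, 65, 70).
20% tint:
  R: 205 + 0.2×(255−205) = 205 + 10 = 215 → 215
  G: 65 + 0.2×(255−65) = 65 + 38 = 103 → 103
  B: 70 + 0.2×(255−70) = 70 + 37 = 107 → 107
  → #D7676B
5% tone:
  R: 205 + 0.05×(128−205) = 205 − 3.85 = 201.15 → 201
  G: 65 + 0.05×(128−65) = 65 + 3.15 = 68.15 → 68
  B: 70 + 2.9 = 72.9 → 73
  → #C94449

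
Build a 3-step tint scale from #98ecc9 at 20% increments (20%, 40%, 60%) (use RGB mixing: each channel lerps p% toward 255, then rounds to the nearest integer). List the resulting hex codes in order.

#98ecc9 is rgb(152, 236, 201).
20%: (152 + 20.6 = 172.6→173, 236 + 3.8 = 239.8→240, 201 + 10.8 = 211.8→212) → #adf0d4
40%: (152 + 41.2 = 193.2→193, 236 + 7.6 = 243.6→244, 201 + 21.6 = 222.6→223) → #c1f4df
60%: (152 + 61.8 = 213.8→214, 236 + 11.4 = 247.4→247, 201 + 32.4 = 233.4→233) → #d6f7e9

#adf0d4, #c1f4df, #d6f7e9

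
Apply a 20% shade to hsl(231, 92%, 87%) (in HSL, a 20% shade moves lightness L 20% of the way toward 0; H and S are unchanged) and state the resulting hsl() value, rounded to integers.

hsl(231, 92%, 70%)

L moves 20% from 87 toward 0: 87 − 17.4 = 69.6 → 70.
H and S are unchanged.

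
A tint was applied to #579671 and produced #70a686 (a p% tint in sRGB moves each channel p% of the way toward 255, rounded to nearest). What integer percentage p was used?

15%

#579671 is rgb(87, 150, 113); #70a686 is rgb(112, 166, 134).
On the R channel (widest range): 112 ≈ 87 + (p/100)(255 − 87), so p ≈ 100×(112 − 87)/(255 − 87) = 2500/168 = 14.88.
p = 15 reproduces all three channels after rounding.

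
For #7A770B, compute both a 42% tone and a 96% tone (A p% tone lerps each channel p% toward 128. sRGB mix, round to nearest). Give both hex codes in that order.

#7D7B3C, #80807B

#7A770B is rgb(122, 119, 11).
42% tone:
  R: 122 + 2.52 = 124.52 → 125
  G: 119 + 0.42×(128−119) = 119 + 3.78 = 122.78 → 123
  B: 11 + 0.42×(128−11) = 11 + 49.14 = 60.14 → 60
  → #7D7B3C
96% tone:
  R: 122 + 0.96×(128−122) = 122 + 5.76 = 127.76 → 128
  G: 119 + 8.64 = 127.64 → 128
  B: 11 + 0.96×(128−11) = 11 + 112.32 = 123.32 → 123
  → #80807B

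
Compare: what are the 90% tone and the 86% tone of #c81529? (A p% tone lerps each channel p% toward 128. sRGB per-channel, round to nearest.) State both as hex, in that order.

#877577, #8a7174

#c81529 is rgb(200, 21, 41).
90% tone:
  R: 200 − 64.8 = 135.2 → 135
  G: 21 + 96.3 = 117.3 → 117
  B: 41 + 0.9×(128−41) = 41 + 78.3 = 119.3 → 119
  → #877577
86% tone:
  R: 200 − 61.92 = 138.08 → 138
  G: 21 + 0.86×(128−21) = 21 + 92.02 = 113.02 → 113
  B: 41 + 0.86×(128−41) = 41 + 74.82 = 115.82 → 116
  → #8a7174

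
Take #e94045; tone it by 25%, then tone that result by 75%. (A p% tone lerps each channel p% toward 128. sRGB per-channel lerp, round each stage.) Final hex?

#947475

#e94045 is rgb(233, 64, 69).
Lerp each channel 25% toward 128:
  R: 233 + 0.25×(128−233) = 233 − 26.25 = 206.75 → 207
  G: 64 + 16 = 80 → 80
  B: 69 + 14.75 = 83.75 → 84
After the tone: rgb(207, 80, 84) = #cf5054.
A 75% tone moves each channel 75% toward 128:
  R: 207 − 59.25 = 147.75 → 148
  G: 80 + 36 = 116 → 116
  B: 84 + 0.75×(128−84) = 84 + 33 = 117 → 117
rgb(148, 116, 117) = #947475.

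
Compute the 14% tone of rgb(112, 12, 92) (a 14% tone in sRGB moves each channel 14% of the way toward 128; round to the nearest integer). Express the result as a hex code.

#721C61

Per channel, c → c + 0.14(128 − c):
  R: 112 + 0.14×(128−112) = 112 + 2.24 = 114.24 → 114
  G: 12 + 0.14×(128−12) = 12 + 16.24 = 28.24 → 28
  B: 92 + 0.14×(128−92) = 92 + 5.04 = 97.04 → 97
rgb(114, 28, 97) = #721C61.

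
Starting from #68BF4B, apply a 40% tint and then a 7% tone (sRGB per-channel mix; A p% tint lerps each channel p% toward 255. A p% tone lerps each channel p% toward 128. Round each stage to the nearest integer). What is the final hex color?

#A1D392

#68BF4B is rgb(104, 191, 75).
Lerp each channel 40% toward 255:
  R: 104 + 60.4 = 164.4 → 164
  G: 191 + 0.4×(255−191) = 191 + 25.6 = 216.6 → 217
  B: 75 + 0.4×(255−75) = 75 + 72 = 147 → 147
After the tint: rgb(164, 217, 147) = #A4D993.
A 7% tone moves each channel 7% toward 128:
  R: 164 + 0.07×(128−164) = 164 − 2.52 = 161.48 → 161
  G: 217 + 0.07×(128−217) = 217 − 6.23 = 210.77 → 211
  B: 147 − 1.33 = 145.67 → 146
rgb(161, 211, 146) = #A1D392.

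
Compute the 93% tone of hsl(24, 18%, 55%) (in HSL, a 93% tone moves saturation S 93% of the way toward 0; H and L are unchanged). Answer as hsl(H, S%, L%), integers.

S moves 93% from 18 toward 0: 18 − 16.74 = 1.26 → 1.
H and L are unchanged.

hsl(24, 1%, 55%)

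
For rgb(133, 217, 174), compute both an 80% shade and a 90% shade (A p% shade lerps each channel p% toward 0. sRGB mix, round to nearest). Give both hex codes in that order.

80% shade:
  R: 133 + 0.8×(0−133) = 133 − 106.4 = 26.6 → 27
  G: 217 + 0.8×(0−217) = 217 − 173.6 = 43.4 → 43
  B: 174 + 0.8×(0−174) = 174 − 139.2 = 34.8 → 35
  → #1B2B23
90% shade:
  R: 133 − 119.7 = 13.3 → 13
  G: 217 − 195.3 = 21.7 → 22
  B: 174 + 0.9×(0−174) = 174 − 156.6 = 17.4 → 17
  → #0D1611

#1B2B23, #0D1611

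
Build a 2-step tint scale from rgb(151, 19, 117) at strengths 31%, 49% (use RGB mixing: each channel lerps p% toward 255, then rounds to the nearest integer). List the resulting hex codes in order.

#B75CA0, #CA87B9

31%: (151 + 32.24 = 183.24→183, 19 + 73.16 = 92.16→92, 117 + 42.78 = 159.78→160) → #B75CA0
49%: (151 + 50.96 = 201.96→202, 19 + 115.64 = 134.64→135, 117 + 67.62 = 184.62→185) → #CA87B9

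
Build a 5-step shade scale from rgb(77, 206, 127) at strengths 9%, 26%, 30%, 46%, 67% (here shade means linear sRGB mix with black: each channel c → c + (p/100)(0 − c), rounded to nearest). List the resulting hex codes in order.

9%: (77 − 6.93 = 70.07→70, 206 − 18.54 = 187.46→187, 127 − 11.43 = 115.57→116) → #46BB74
26%: (77 − 20.02 = 56.98→57, 206 − 53.56 = 152.44→152, 127 − 33.02 = 93.98→94) → #39985E
30%: (77 − 23.1 = 53.9→54, 206 − 61.8 = 144.2→144, 127 − 38.1 = 88.9→89) → #369059
46%: (77 − 35.42 = 41.58→42, 206 − 94.76 = 111.24→111, 127 − 58.42 = 68.58→69) → #2A6F45
67%: (77 − 51.59 = 25.41→25, 206 − 138.02 = 67.98→68, 127 − 85.09 = 41.91→42) → #19442A

#46BB74, #39985E, #369059, #2A6F45, #19442A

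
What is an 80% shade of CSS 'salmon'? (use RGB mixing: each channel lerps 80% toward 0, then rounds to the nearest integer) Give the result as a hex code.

CSS salmon is rgb(250, 128, 114).
Lerp each channel 80% toward 0:
  R: 250 + 0.8×(0−250) = 250 − 200 = 50 → 50
  G: 128 − 102.4 = 25.6 → 26
  B: 114 + 0.8×(0−114) = 114 − 91.2 = 22.8 → 23
rgb(50, 26, 23) = #321A17.

#321A17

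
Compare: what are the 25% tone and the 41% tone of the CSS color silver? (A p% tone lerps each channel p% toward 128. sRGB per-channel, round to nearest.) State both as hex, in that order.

CSS silver is rgb(192, 192, 192).
25% tone:
  R: 192 − 16 = 176 → 176
  G: 192 + 0.25×(128−192) = 192 − 16 = 176 → 176
  B: 192 + 0.25×(128−192) = 192 − 16 = 176 → 176
  → #b0b0b0
41% tone:
  R: 192 − 26.24 = 165.76 → 166
  G: 192 + 0.41×(128−192) = 192 − 26.24 = 165.76 → 166
  B: 192 + 0.41×(128−192) = 192 − 26.24 = 165.76 → 166
  → #a6a6a6

#b0b0b0, #a6a6a6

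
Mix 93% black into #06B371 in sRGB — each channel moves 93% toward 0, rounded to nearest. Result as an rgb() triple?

#06B371 is rgb(6, 179, 113).
Per channel, c → c + 0.93(0 − c):
  R: 6 + 0.93×(0−6) = 6 − 5.58 = 0.42 → 0
  G: 179 − 166.47 = 12.53 → 13
  B: 113 + 0.93×(0−113) = 113 − 105.09 = 7.91 → 8

rgb(0, 13, 8)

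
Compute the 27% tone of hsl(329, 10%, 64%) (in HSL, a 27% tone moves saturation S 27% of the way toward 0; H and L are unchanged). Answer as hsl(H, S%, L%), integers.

hsl(329, 7%, 64%)

S moves 27% from 10 toward 0: 10 − 2.7 = 7.3 → 7.
H and L are unchanged.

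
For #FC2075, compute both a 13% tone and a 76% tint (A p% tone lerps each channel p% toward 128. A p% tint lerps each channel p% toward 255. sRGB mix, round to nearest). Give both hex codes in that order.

#FC2075 is rgb(252, 32, 117).
13% tone:
  R: 252 + 0.13×(128−252) = 252 − 16.12 = 235.88 → 236
  G: 32 + 12.48 = 44.48 → 44
  B: 117 + 1.43 = 118.43 → 118
  → #EC2C76
76% tint:
  R: 252 + 0.76×(255−252) = 252 + 2.28 = 254.28 → 254
  G: 32 + 0.76×(255−32) = 32 + 169.48 = 201.48 → 201
  B: 117 + 104.88 = 221.88 → 222
  → #FEC9DE

#EC2C76, #FEC9DE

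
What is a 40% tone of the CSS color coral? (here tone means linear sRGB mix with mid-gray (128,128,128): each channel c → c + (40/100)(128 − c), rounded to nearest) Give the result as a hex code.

#cc7f63

CSS coral is rgb(255, 127, 80).
A 40% tone moves each channel 40% toward 128:
  R: 255 − 50.8 = 204.2 → 204
  G: 127 + 0.4×(128−127) = 127 + 0.4 = 127.4 → 127
  B: 80 + 0.4×(128−80) = 80 + 19.2 = 99.2 → 99
rgb(204, 127, 99) = #cc7f63.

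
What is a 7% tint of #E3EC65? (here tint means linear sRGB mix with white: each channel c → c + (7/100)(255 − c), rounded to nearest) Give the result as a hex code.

#E3EC65 is rgb(227, 236, 101).
Per channel, c → c + 0.07(255 − c):
  R: 227 + 1.96 = 228.96 → 229
  G: 236 + 0.07×(255−236) = 236 + 1.33 = 237.33 → 237
  B: 101 + 0.07×(255−101) = 101 + 10.78 = 111.78 → 112
rgb(229, 237, 112) = #E5ED70.

#E5ED70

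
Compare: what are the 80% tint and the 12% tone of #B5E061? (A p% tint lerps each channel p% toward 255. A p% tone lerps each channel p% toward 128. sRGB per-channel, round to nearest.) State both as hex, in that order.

#B5E061 is rgb(181, 224, 97).
80% tint:
  R: 181 + 59.2 = 240.2 → 240
  G: 224 + 0.8×(255−224) = 224 + 24.8 = 248.8 → 249
  B: 97 + 0.8×(255−97) = 97 + 126.4 = 223.4 → 223
  → #F0F9DF
12% tone:
  R: 181 + 0.12×(128−181) = 181 − 6.36 = 174.64 → 175
  G: 224 + 0.12×(128−224) = 224 − 11.52 = 212.48 → 212
  B: 97 + 0.12×(128−97) = 97 + 3.72 = 100.72 → 101
  → #AFD465

#F0F9DF, #AFD465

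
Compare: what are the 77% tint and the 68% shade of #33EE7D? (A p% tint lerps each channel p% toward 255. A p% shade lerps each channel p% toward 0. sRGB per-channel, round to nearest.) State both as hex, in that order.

#D0FBE1, #104C28

#33EE7D is rgb(51, 238, 125).
77% tint:
  R: 51 + 0.77×(255−51) = 51 + 157.08 = 208.08 → 208
  G: 238 + 13.09 = 251.09 → 251
  B: 125 + 0.77×(255−125) = 125 + 100.1 = 225.1 → 225
  → #D0FBE1
68% shade:
  R: 51 + 0.68×(0−51) = 51 − 34.68 = 16.32 → 16
  G: 238 − 161.84 = 76.16 → 76
  B: 125 + 0.68×(0−125) = 125 − 85 = 40 → 40
  → #104C28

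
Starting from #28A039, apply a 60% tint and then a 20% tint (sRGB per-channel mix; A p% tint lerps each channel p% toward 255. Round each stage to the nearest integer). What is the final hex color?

#BAE1C0

#28A039 is rgb(40, 160, 57).
A 60% tint moves each channel 60% toward 255:
  R: 40 + 0.6×(255−40) = 40 + 129 = 169 → 169
  G: 160 + 0.6×(255−160) = 160 + 57 = 217 → 217
  B: 57 + 118.8 = 175.8 → 176
After the tint: rgb(169, 217, 176) = #A9D9B0.
Per channel, c → c + 0.2(255 − c):
  R: 169 + 17.2 = 186.2 → 186
  G: 217 + 0.2×(255−217) = 217 + 7.6 = 224.6 → 225
  B: 176 + 15.8 = 191.8 → 192
rgb(186, 225, 192) = #BAE1C0.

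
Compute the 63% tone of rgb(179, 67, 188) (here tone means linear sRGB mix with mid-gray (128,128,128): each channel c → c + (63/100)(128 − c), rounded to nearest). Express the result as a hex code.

A 63% tone moves each channel 63% toward 128:
  R: 179 − 32.13 = 146.87 → 147
  G: 67 + 38.43 = 105.43 → 105
  B: 188 − 37.8 = 150.2 → 150
rgb(147, 105, 150) = #936996.

#936996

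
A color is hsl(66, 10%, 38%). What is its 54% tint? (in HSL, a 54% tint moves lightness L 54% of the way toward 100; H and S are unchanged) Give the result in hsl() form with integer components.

hsl(66, 10%, 71%)

L moves 54% from 38 toward 100: 38 + 33.48 = 71.48 → 71.
H and S are unchanged.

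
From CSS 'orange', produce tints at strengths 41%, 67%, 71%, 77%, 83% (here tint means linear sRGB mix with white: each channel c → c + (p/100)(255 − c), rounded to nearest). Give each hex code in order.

CSS orange is rgb(255, 165, 0).
41%: (255→255, 165 + 36.9 = 201.9→202, 0 + 104.55 = 104.55→105) → #FFCA69
67%: (255→255, 165 + 60.3 = 225.3→225, 0 + 170.85 = 170.85→171) → #FFE1AB
71%: (255→255, 165 + 63.9 = 228.9→229, 0 + 181.05 = 181.05→181) → #FFE5B5
77%: (255→255, 165 + 69.3 = 234.3→234, 0 + 196.35 = 196.35→196) → #FFEAC4
83%: (255→255, 165 + 74.7 = 239.7→240, 0 + 211.65 = 211.65→212) → #FFF0D4

#FFCA69, #FFE1AB, #FFE5B5, #FFEAC4, #FFF0D4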